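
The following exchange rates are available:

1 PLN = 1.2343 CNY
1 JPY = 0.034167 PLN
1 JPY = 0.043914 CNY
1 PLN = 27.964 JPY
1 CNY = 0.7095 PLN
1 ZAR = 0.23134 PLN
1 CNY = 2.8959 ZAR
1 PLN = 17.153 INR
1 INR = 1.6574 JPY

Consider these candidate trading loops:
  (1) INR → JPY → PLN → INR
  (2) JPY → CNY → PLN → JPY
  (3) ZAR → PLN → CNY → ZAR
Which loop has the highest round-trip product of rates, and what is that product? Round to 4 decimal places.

0.9713

(1) 1.6574 × 0.034167 × 17.153 = 0.97135
(2) 0.043914 × 0.7095 × 27.964 = 0.87127
(3) 0.23134 × 1.2343 × 2.8959 = 0.82690
Highest is cycle (1) at 0.9713 (≤1, no arbitrage).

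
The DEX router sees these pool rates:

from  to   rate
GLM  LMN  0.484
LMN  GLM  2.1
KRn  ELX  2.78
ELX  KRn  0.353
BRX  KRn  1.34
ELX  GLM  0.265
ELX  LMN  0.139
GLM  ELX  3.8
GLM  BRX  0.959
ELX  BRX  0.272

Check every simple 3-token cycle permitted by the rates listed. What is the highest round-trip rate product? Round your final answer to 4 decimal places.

ELX→LMN→GLM→ELX: 0.139 × 2.1 × 3.8 = 1.10922
ELX→BRX→KRn→ELX: 0.272 × 1.34 × 2.78 = 1.01325
Maximum is ELX→LMN→GLM→ELX at 1.1092; arbitrage exists.

1.1092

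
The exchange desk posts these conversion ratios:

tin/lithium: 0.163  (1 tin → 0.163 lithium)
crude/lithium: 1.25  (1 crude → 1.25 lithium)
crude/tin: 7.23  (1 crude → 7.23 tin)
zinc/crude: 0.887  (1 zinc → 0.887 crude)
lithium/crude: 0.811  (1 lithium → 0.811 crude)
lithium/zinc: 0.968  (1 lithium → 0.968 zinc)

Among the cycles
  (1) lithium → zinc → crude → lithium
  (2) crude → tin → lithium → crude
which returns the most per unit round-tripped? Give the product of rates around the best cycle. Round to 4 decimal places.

(1) 0.968 × 0.887 × 1.25 = 1.07327
(2) 7.23 × 0.163 × 0.811 = 0.95576
Highest is cycle (1) at 1.0733 (>1, arbitrage).

1.0733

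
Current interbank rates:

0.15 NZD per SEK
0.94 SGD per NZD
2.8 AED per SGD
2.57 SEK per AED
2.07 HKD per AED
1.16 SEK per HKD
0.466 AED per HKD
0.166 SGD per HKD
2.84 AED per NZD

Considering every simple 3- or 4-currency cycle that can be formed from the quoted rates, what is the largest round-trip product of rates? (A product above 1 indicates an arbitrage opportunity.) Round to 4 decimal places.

1.0948

SEK→NZD→AED→SEK: 0.15 × 2.84 × 2.57 = 1.09482
HKD→SEK→NZD→AED→HKD: 1.16 × 0.15 × 2.84 × 2.07 = 1.02291
SEK→NZD→SGD→AED→SEK: 0.15 × 0.94 × 2.8 × 2.57 = 1.01464
HKD→SGD→AED→HKD: 0.166 × 2.8 × 2.07 = 0.96214
Maximum is SEK→NZD→AED→SEK at 1.0948; arbitrage exists.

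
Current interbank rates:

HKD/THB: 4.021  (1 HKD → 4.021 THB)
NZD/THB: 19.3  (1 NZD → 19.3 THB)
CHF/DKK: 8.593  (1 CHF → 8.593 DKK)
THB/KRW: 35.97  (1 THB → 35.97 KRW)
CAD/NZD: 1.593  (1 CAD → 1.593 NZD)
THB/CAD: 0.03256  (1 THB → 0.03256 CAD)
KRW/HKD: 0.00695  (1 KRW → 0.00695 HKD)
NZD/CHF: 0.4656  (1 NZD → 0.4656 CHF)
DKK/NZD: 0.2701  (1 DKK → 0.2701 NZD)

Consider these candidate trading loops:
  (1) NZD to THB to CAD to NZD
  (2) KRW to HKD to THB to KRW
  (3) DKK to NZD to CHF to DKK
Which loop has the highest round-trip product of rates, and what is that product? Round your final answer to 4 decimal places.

(1) 19.3 × 0.03256 × 1.593 = 1.00105
(2) 0.00695 × 4.021 × 35.97 = 1.00522
(3) 0.2701 × 0.4656 × 8.593 = 1.08064
Highest is cycle (3) at 1.0806 (>1, arbitrage).

1.0806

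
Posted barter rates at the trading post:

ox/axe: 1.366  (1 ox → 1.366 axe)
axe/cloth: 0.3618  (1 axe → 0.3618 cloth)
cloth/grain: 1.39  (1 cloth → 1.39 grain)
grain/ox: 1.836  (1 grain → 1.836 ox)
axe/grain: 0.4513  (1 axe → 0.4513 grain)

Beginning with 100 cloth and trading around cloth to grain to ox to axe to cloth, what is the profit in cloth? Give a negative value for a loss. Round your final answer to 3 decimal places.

100 cloth × 1.39 = 139 grain
139 grain × 1.836 = 255.204 ox
255.204 ox × 1.366 = 348.608664 axe
348.608664 axe × 0.3618 = 126.1266146352 cloth
Net change: 126.1266146352 − 100 = 26.1266146352 cloth

26.127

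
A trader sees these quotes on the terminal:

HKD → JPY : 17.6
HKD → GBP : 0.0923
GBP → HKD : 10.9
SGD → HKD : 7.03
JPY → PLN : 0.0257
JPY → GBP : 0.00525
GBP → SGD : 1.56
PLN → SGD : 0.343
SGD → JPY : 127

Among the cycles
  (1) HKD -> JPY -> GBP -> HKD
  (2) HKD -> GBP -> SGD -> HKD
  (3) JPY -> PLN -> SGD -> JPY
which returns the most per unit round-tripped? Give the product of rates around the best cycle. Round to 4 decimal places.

(1) 17.6 × 0.00525 × 10.9 = 1.00716
(2) 0.0923 × 1.56 × 7.03 = 1.01224
(3) 0.0257 × 0.343 × 127 = 1.11952
Highest is cycle (3) at 1.1195 (>1, arbitrage).

1.1195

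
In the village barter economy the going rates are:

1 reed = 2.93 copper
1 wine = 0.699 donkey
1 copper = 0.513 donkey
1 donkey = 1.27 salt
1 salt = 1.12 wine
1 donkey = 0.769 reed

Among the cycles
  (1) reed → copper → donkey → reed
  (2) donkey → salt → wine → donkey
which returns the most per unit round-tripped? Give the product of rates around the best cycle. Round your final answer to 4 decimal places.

1.1559

(1) 2.93 × 0.513 × 0.769 = 1.15588
(2) 1.27 × 1.12 × 0.699 = 0.99426
Highest is cycle (1) at 1.1559 (>1, arbitrage).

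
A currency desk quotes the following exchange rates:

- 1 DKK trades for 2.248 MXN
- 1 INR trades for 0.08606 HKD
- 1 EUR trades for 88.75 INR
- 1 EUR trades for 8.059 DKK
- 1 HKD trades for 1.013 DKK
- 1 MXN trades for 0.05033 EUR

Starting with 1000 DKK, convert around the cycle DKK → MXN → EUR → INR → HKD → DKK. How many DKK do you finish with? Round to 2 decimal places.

875.39

1000 DKK × 2.248 = 2248 MXN
2248 MXN × 0.05033 = 113.14184 EUR
113.14184 EUR × 88.75 = 10041.3383 INR
10041.3383 INR × 0.08606 = 864.157574098 HKD
864.157574098 HKD × 1.013 = 875.391622561274 DKK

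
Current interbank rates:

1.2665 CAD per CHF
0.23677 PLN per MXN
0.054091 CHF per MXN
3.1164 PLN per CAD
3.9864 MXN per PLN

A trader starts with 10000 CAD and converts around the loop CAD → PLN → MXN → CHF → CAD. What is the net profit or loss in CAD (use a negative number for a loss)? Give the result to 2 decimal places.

10000 CAD × 3.1164 = 31164 PLN
31164 PLN × 3.9864 = 124232.1696 MXN
124232.1696 MXN × 0.054091 = 6719.8422858336 CHF
6719.8422858336 CHF × 1.2665 = 8510.6802550082544 CAD
Net change: 8510.6802550082544 − 10000 = -1489.3197449917456 CAD

-1489.32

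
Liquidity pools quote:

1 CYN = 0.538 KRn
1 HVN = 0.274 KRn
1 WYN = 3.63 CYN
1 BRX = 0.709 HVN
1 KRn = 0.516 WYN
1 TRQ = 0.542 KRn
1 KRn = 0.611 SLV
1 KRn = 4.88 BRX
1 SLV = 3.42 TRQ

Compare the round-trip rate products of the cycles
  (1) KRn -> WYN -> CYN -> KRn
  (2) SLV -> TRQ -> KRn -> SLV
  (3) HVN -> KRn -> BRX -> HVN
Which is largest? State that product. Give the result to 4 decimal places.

1.1326

(1) 0.516 × 3.63 × 0.538 = 1.00772
(2) 3.42 × 0.542 × 0.611 = 1.13257
(3) 0.274 × 4.88 × 0.709 = 0.94802
Highest is cycle (2) at 1.1326 (>1, arbitrage).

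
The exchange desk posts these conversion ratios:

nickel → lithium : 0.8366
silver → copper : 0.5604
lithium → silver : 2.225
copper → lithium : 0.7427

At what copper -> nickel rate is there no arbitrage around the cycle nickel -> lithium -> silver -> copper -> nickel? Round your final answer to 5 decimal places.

Known legs of the cycle: 0.8366 × 2.225 × 0.5604 = 1.043148174
For no arbitrage the full-cycle product must be 1, so the missing rate is 1 / 1.043148174 ≈ 0.9586366.

0.95864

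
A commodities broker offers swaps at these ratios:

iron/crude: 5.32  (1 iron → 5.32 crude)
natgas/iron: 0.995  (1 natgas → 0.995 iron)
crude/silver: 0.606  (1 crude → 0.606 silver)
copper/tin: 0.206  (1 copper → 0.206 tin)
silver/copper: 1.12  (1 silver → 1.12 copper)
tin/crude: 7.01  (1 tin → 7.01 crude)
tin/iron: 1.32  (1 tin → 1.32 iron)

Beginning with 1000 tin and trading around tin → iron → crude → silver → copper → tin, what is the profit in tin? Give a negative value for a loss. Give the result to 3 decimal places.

-18.154

1000 tin × 1.32 = 1320 iron
1320 iron × 5.32 = 7022.4 crude
7022.4 crude × 0.606 = 4255.5744 silver
4255.5744 silver × 1.12 = 4766.243328 copper
4766.243328 copper × 0.206 = 981.846125568 tin
Net change: 981.846125568 − 1000 = -18.153874432 tin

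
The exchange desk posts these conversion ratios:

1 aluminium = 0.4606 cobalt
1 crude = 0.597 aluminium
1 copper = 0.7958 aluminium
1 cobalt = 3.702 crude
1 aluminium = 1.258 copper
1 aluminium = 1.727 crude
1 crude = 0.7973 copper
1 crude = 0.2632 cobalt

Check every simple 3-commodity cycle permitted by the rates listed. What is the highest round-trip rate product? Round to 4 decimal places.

copper→aluminium→crude→copper: 0.7958 × 1.727 × 0.7973 = 1.09577
crude→aluminium→cobalt→crude: 0.597 × 0.4606 × 3.702 = 1.01797
Maximum is copper→aluminium→crude→copper at 1.0958; arbitrage exists.

1.0958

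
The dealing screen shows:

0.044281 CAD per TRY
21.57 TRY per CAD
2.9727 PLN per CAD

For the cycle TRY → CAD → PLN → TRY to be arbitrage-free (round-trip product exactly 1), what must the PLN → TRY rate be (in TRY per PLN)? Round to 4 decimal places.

7.5968

Known legs of the cycle: 0.044281 × 2.9727 = 0.1316341287
For no arbitrage the full-cycle product must be 1, so the missing rate is 1 / 0.1316341287 ≈ 7.596814.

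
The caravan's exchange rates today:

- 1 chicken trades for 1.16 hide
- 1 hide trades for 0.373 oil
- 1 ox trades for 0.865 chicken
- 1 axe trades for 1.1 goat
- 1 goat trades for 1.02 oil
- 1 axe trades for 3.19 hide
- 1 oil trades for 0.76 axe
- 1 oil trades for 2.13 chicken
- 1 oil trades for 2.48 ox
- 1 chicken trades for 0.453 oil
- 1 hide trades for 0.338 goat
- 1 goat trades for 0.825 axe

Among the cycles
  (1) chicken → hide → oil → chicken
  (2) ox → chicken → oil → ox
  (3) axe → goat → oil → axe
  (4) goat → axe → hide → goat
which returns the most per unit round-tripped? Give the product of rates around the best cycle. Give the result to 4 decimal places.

(1) 1.16 × 0.373 × 2.13 = 0.92161
(2) 0.865 × 0.453 × 2.48 = 0.97178
(3) 1.1 × 1.02 × 0.76 = 0.85272
(4) 0.825 × 3.19 × 0.338 = 0.88953
Highest is cycle (2) at 0.9718 (≤1, no arbitrage).

0.9718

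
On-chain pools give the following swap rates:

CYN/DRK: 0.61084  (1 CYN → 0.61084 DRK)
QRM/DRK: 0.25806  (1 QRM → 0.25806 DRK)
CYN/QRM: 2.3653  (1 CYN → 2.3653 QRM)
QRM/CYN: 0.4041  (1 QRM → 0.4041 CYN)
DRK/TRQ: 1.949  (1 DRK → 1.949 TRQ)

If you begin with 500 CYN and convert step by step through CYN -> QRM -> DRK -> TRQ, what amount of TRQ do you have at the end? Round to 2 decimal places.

500 CYN × 2.3653 = 1182.65 QRM
1182.65 QRM × 0.25806 = 305.194659 DRK
305.194659 DRK × 1.949 = 594.824390391 TRQ

594.82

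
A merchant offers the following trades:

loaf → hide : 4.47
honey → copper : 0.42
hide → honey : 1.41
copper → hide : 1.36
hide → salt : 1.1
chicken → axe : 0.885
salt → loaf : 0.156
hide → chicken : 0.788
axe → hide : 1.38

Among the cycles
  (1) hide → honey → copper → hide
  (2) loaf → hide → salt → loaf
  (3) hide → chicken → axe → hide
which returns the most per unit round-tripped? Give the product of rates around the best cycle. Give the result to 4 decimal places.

0.9624

(1) 1.41 × 0.42 × 1.36 = 0.80539
(2) 4.47 × 1.1 × 0.156 = 0.76705
(3) 0.788 × 0.885 × 1.38 = 0.96238
Highest is cycle (3) at 0.9624 (≤1, no arbitrage).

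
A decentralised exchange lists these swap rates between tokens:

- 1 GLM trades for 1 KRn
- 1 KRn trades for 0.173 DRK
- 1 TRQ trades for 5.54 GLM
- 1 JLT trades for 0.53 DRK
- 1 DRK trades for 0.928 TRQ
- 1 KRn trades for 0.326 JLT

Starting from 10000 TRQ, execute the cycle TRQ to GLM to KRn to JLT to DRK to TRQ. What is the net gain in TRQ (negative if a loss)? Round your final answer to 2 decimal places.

10000 TRQ × 5.54 = 55400 GLM
55400 GLM × 1 = 55400 KRn
55400 KRn × 0.326 = 18060.4 JLT
18060.4 JLT × 0.53 = 9572.012 DRK
9572.012 DRK × 0.928 = 8882.827136 TRQ
Net change: 8882.827136 − 10000 = -1117.172864 TRQ

-1117.17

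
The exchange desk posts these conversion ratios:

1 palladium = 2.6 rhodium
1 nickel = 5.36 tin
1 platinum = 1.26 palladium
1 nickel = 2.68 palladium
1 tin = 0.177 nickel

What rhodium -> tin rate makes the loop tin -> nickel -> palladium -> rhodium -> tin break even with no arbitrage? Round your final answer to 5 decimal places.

Known legs of the cycle: 0.177 × 2.68 × 2.6 = 1.233336
For no arbitrage the full-cycle product must be 1, so the missing rate is 1 / 1.233336 ≈ 0.8108091.

0.81081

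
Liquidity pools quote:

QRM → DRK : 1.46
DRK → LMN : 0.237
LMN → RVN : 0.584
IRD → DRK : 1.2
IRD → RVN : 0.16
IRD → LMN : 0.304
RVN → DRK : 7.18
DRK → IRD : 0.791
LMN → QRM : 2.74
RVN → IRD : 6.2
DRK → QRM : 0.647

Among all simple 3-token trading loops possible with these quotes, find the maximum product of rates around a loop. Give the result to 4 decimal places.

1.1007

IRD→LMN→RVN→IRD: 0.304 × 0.584 × 6.2 = 1.10072
DRK→LMN→RVN→DRK: 0.237 × 0.584 × 7.18 = 0.99377
QRM→DRK→LMN→QRM: 1.46 × 0.237 × 2.74 = 0.94809
IRD→RVN→DRK→IRD: 0.16 × 7.18 × 0.791 = 0.90870
Maximum is IRD→LMN→RVN→IRD at 1.1007; arbitrage exists.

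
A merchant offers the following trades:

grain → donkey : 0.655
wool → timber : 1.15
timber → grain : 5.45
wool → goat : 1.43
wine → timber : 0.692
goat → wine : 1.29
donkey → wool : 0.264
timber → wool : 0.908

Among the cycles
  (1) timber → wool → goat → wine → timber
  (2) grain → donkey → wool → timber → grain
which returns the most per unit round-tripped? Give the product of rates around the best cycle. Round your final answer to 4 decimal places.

1.1591

(1) 0.908 × 1.43 × 1.29 × 0.692 = 1.15909
(2) 0.655 × 0.264 × 1.15 × 5.45 = 1.08378
Highest is cycle (1) at 1.1591 (>1, arbitrage).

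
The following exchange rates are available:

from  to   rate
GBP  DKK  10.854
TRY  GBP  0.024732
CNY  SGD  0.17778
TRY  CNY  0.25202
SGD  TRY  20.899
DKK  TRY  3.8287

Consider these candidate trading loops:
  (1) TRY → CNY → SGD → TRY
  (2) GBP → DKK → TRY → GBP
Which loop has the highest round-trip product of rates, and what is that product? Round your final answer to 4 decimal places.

(1) 0.25202 × 0.17778 × 20.899 = 0.93636
(2) 10.854 × 3.8287 × 0.024732 = 1.02778
Highest is cycle (2) at 1.0278 (>1, arbitrage).

1.0278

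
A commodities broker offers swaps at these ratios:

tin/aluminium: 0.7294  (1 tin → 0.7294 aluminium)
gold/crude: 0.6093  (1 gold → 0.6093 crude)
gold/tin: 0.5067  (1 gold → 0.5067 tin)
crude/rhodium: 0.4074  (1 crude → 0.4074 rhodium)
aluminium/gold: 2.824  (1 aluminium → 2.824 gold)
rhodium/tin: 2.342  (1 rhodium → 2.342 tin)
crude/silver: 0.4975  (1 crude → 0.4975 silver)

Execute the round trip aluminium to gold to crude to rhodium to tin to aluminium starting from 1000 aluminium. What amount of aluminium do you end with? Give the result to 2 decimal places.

1197.48

1000 aluminium × 2.824 = 2824 gold
2824 gold × 0.6093 = 1720.6632 crude
1720.6632 crude × 0.4074 = 700.99818768 rhodium
700.99818768 rhodium × 2.342 = 1641.73775554656 tin
1641.73775554656 tin × 0.7294 = 1197.483518895660864 aluminium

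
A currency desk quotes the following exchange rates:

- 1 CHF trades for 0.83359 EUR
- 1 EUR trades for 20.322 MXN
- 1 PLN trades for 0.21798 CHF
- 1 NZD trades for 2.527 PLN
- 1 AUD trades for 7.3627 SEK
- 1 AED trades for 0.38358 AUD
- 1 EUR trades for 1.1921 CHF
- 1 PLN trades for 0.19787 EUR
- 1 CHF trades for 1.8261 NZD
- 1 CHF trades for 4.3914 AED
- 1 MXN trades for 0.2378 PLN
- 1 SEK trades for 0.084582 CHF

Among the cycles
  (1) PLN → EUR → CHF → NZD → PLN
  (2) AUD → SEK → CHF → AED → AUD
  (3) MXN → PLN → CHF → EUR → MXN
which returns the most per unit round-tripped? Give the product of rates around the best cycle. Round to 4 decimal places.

1.0885

(1) 0.19787 × 1.1921 × 1.8261 × 2.527 = 1.08848
(2) 7.3627 × 0.084582 × 4.3914 × 0.38358 = 1.04900
(3) 0.2378 × 0.21798 × 0.83359 × 20.322 = 0.87811
Highest is cycle (1) at 1.0885 (>1, arbitrage).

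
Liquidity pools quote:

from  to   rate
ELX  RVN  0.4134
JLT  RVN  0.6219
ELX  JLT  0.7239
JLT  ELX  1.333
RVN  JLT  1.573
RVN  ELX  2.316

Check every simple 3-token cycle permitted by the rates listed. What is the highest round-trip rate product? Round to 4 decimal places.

RVN→ELX→JLT→RVN: 2.316 × 0.7239 × 0.6219 = 1.04265
RVN→JLT→ELX→RVN: 1.573 × 1.333 × 0.4134 = 0.86682
Maximum is RVN→ELX→JLT→RVN at 1.0426; arbitrage exists.

1.0426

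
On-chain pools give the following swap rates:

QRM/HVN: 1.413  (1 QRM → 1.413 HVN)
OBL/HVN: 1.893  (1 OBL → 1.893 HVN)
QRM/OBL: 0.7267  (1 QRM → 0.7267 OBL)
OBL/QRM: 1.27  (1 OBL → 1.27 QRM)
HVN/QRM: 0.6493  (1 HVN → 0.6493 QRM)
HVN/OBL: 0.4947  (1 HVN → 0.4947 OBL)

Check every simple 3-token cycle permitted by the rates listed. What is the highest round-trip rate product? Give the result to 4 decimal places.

OBL→HVN→QRM→OBL: 1.893 × 0.6493 × 0.7267 = 0.89321
OBL→QRM→HVN→OBL: 1.27 × 1.413 × 0.4947 = 0.88774
Maximum is OBL→HVN→QRM→OBL at 0.8932; no arbitrage — every cycle loses value.

0.8932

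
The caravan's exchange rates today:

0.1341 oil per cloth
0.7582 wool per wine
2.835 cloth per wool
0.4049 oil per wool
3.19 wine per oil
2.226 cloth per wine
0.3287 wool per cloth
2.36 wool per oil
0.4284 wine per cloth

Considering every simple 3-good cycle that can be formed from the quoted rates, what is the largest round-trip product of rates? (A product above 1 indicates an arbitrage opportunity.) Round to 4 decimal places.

oil→wine→wool→oil: 3.19 × 0.7582 × 0.4049 = 0.97931
oil→wine→cloth→oil: 3.19 × 2.226 × 0.1341 = 0.95224
wine→wool→cloth→wine: 0.7582 × 2.835 × 0.4284 = 0.92084
oil→wool→cloth→oil: 2.36 × 2.835 × 0.1341 = 0.89721
Maximum is oil→wine→wool→oil at 0.9793; no arbitrage — every cycle loses value.

0.9793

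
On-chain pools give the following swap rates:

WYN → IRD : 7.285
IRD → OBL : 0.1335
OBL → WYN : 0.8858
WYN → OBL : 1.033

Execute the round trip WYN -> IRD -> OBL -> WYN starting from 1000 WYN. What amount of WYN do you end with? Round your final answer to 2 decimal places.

1000 WYN × 7.285 = 7285 IRD
7285 IRD × 0.1335 = 972.5475 OBL
972.5475 OBL × 0.8858 = 861.4825755 WYN

861.48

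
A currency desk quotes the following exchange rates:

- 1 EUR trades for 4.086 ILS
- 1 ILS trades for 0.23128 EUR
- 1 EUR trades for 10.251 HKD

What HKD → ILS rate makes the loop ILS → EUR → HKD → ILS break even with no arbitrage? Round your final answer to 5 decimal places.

0.42179

Known legs of the cycle: 0.23128 × 10.251 = 2.37085128
For no arbitrage the full-cycle product must be 1, so the missing rate is 1 / 2.37085128 ≈ 0.4217894.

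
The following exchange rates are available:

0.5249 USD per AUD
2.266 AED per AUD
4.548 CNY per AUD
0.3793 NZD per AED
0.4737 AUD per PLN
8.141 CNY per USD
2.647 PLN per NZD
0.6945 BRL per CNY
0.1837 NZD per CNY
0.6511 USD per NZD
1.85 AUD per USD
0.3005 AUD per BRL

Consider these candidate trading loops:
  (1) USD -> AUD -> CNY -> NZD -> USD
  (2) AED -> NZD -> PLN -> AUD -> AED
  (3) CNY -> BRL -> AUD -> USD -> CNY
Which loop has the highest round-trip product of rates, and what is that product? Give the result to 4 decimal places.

(1) 1.85 × 4.548 × 0.1837 × 0.6511 = 1.00635
(2) 0.3793 × 2.647 × 0.4737 × 2.266 = 1.07771
(3) 0.6945 × 0.3005 × 0.5249 × 8.141 = 0.89181
Highest is cycle (2) at 1.0777 (>1, arbitrage).

1.0777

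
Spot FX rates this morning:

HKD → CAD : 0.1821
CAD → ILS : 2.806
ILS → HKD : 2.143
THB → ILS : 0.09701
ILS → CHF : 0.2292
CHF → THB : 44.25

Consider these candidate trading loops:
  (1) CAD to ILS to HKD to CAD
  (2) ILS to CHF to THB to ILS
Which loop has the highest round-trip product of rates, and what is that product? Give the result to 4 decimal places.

1.0950

(1) 2.806 × 2.143 × 0.1821 = 1.09501
(2) 0.2292 × 44.25 × 0.09701 = 0.98389
Highest is cycle (1) at 1.0950 (>1, arbitrage).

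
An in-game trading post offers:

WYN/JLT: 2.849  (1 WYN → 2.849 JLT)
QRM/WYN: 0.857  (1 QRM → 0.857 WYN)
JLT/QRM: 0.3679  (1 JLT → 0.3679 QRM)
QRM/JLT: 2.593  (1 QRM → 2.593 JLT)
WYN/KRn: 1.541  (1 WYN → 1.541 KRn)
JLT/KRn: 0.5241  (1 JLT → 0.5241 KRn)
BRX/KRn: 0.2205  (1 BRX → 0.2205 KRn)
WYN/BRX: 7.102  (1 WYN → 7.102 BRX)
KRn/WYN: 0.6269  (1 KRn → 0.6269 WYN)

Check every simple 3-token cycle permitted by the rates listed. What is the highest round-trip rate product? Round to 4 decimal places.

0.9817

BRX→KRn→WYN→BRX: 0.2205 × 0.6269 × 7.102 = 0.98172
JLT→KRn→WYN→JLT: 0.5241 × 0.6269 × 2.849 = 0.93606
JLT→QRM→WYN→JLT: 0.3679 × 0.857 × 2.849 = 0.89826
Maximum is BRX→KRn→WYN→BRX at 0.9817; no arbitrage — every cycle loses value.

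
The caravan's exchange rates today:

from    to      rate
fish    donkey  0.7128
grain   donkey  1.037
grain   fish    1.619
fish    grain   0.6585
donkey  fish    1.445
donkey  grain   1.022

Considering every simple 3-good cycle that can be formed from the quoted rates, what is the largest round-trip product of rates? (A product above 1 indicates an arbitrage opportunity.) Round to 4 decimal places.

1.1794

fish→donkey→grain→fish: 0.7128 × 1.022 × 1.619 = 1.17941
fish→grain→donkey→fish: 0.6585 × 1.037 × 1.445 = 0.98674
Maximum is fish→donkey→grain→fish at 1.1794; arbitrage exists.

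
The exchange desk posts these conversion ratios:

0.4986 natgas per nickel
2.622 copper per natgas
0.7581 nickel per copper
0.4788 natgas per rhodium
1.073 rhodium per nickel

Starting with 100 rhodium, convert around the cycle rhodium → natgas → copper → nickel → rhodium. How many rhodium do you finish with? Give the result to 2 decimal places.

100 rhodium × 0.4788 = 47.88 natgas
47.88 natgas × 2.622 = 125.54136 copper
125.54136 copper × 0.7581 = 95.172905016 nickel
95.172905016 nickel × 1.073 = 102.120527082168 rhodium

102.12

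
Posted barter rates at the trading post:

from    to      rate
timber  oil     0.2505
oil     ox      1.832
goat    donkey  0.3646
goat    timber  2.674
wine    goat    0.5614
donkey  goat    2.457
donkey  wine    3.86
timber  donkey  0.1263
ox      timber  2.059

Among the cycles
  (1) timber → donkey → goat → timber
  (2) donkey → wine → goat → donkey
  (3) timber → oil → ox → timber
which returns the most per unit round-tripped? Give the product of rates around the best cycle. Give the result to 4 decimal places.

(1) 0.1263 × 2.457 × 2.674 = 0.82979
(2) 3.86 × 0.5614 × 0.3646 = 0.79009
(3) 0.2505 × 1.832 × 2.059 = 0.94491
Highest is cycle (3) at 0.9449 (≤1, no arbitrage).

0.9449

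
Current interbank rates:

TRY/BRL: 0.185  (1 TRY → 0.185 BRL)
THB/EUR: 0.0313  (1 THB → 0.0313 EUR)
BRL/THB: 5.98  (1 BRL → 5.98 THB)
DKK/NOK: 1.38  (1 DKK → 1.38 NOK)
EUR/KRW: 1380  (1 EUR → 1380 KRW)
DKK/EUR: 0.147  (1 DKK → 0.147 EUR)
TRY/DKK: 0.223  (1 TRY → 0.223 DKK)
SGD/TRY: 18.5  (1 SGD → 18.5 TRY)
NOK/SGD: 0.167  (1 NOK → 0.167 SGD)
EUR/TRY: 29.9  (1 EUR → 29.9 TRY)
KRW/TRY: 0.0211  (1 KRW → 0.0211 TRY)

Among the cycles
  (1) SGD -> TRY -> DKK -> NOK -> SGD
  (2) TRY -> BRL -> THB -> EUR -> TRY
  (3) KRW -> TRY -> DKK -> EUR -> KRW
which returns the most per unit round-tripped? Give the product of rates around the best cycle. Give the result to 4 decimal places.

1.0354

(1) 18.5 × 0.223 × 1.38 × 0.167 = 0.95076
(2) 0.185 × 5.98 × 0.0313 × 29.9 = 1.03535
(3) 0.0211 × 0.223 × 0.147 × 1380 = 0.95452
Highest is cycle (2) at 1.0354 (>1, arbitrage).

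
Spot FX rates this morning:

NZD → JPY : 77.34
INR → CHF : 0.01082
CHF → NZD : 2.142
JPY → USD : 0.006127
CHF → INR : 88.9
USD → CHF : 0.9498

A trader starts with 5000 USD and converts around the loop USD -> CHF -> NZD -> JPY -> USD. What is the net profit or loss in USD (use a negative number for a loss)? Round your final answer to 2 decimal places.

5000 USD × 0.9498 = 4749 CHF
4749 CHF × 2.142 = 10172.358 NZD
10172.358 NZD × 77.34 = 786730.16772 JPY
786730.16772 JPY × 0.006127 = 4820.29573762044 USD
Net change: 4820.29573762044 − 5000 = -179.70426237956 USD

-179.70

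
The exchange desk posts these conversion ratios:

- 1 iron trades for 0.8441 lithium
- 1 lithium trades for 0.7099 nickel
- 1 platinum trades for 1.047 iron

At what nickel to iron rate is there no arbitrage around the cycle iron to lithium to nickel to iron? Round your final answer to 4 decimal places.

1.6688

Known legs of the cycle: 0.8441 × 0.7099 = 0.59922659
For no arbitrage the full-cycle product must be 1, so the missing rate is 1 / 0.59922659 ≈ 1.668818.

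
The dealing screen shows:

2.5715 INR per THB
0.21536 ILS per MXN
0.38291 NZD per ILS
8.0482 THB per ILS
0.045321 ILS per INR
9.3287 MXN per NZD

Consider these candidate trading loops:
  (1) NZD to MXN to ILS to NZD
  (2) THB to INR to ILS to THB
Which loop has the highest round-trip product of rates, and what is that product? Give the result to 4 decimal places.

0.9380

(1) 9.3287 × 0.21536 × 0.38291 = 0.76928
(2) 2.5715 × 0.045321 × 8.0482 = 0.93796
Highest is cycle (2) at 0.9380 (≤1, no arbitrage).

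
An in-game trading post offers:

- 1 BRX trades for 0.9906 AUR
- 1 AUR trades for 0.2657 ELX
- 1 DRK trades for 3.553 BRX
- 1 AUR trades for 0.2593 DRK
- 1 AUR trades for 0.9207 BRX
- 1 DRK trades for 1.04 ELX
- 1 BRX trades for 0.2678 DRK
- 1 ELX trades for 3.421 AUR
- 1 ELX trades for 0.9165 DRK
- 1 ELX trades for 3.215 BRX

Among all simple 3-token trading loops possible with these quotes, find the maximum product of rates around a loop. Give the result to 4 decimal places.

ELX→AUR→DRK→ELX: 3.421 × 0.2593 × 1.04 = 0.92255
DRK→BRX→AUR→DRK: 3.553 × 0.9906 × 0.2593 = 0.91263
ELX→BRX→DRK→ELX: 3.215 × 0.2678 × 1.04 = 0.89542
ELX→BRX→AUR→ELX: 3.215 × 0.9906 × 0.2657 = 0.84620
Maximum is ELX→AUR→DRK→ELX at 0.9225; no arbitrage — every cycle loses value.

0.9225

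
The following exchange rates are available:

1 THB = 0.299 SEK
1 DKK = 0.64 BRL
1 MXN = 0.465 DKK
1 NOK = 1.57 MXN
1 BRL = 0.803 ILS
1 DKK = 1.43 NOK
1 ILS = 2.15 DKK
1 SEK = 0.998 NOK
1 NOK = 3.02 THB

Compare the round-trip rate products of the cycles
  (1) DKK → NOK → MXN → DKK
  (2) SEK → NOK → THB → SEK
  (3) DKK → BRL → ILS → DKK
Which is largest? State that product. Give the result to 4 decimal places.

1.1049

(1) 1.43 × 1.57 × 0.465 = 1.04397
(2) 0.998 × 3.02 × 0.299 = 0.90117
(3) 0.64 × 0.803 × 2.15 = 1.10493
Highest is cycle (3) at 1.1049 (>1, arbitrage).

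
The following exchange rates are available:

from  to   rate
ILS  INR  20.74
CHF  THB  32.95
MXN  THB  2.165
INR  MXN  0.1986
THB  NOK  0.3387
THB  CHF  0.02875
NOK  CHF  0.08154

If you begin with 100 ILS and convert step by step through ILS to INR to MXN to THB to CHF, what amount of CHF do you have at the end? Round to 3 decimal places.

25.638

100 ILS × 20.74 = 2074 INR
2074 INR × 0.1986 = 411.8964 MXN
411.8964 MXN × 2.165 = 891.755706 THB
891.755706 THB × 0.02875 = 25.6379765475 CHF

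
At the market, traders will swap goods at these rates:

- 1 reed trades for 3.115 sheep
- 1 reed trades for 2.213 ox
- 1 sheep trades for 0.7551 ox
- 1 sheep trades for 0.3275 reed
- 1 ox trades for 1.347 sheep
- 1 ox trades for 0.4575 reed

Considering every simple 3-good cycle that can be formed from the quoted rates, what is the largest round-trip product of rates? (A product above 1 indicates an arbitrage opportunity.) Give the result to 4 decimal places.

ox→reed→sheep→ox: 0.4575 × 3.115 × 0.7551 = 1.07610
ox→sheep→reed→ox: 1.347 × 0.3275 × 2.213 = 0.97625
Maximum is ox→reed→sheep→ox at 1.0761; arbitrage exists.

1.0761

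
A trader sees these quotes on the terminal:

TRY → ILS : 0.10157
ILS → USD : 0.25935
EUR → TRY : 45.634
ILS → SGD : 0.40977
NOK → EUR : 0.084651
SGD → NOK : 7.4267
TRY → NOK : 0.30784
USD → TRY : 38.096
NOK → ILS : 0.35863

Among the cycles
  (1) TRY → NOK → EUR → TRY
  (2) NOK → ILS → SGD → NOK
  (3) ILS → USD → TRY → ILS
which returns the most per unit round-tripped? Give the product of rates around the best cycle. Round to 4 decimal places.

1.1892

(1) 0.30784 × 0.084651 × 45.634 = 1.18917
(2) 0.35863 × 0.40977 × 7.4267 = 1.09140
(3) 0.25935 × 38.096 × 0.10157 = 1.00353
Highest is cycle (1) at 1.1892 (>1, arbitrage).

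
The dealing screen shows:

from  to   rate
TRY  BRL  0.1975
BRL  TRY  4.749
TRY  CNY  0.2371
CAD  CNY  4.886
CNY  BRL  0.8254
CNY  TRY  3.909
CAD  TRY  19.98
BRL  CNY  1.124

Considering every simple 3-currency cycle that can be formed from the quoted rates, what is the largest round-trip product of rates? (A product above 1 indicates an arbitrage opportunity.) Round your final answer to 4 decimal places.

0.9294

CNY→BRL→TRY→CNY: 0.8254 × 4.749 × 0.2371 = 0.92939
CNY→TRY→BRL→CNY: 3.909 × 0.1975 × 1.124 = 0.86776
Maximum is CNY→BRL→TRY→CNY at 0.9294; no arbitrage — every cycle loses value.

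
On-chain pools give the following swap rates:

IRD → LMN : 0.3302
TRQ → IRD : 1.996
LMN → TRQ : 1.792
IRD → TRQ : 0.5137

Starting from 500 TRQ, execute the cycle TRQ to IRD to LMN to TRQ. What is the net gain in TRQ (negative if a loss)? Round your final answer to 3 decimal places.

500 TRQ × 1.996 = 998 IRD
998 IRD × 0.3302 = 329.5396 LMN
329.5396 LMN × 1.792 = 590.5349632 TRQ
Net change: 590.5349632 − 500 = 90.5349632 TRQ

90.535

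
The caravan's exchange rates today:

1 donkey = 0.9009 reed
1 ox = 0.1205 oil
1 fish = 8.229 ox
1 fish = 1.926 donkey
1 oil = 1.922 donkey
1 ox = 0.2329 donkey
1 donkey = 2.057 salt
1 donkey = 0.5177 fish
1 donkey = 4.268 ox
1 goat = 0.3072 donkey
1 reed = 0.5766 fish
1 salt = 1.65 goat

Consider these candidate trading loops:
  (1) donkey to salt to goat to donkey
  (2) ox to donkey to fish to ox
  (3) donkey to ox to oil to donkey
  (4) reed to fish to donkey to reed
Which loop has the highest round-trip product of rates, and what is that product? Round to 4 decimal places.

(1) 2.057 × 1.65 × 0.3072 = 1.04265
(2) 0.2329 × 0.5177 × 8.229 = 0.99219
(3) 4.268 × 0.1205 × 1.922 = 0.98847
(4) 0.5766 × 1.926 × 0.9009 = 1.00048
Highest is cycle (1) at 1.0427 (>1, arbitrage).

1.0427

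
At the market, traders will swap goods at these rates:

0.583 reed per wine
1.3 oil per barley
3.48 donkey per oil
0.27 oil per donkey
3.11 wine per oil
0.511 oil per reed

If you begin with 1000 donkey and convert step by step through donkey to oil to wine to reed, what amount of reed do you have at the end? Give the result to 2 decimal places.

489.55

1000 donkey × 0.27 = 270 oil
270 oil × 3.11 = 839.7 wine
839.7 wine × 0.583 = 489.5451 reed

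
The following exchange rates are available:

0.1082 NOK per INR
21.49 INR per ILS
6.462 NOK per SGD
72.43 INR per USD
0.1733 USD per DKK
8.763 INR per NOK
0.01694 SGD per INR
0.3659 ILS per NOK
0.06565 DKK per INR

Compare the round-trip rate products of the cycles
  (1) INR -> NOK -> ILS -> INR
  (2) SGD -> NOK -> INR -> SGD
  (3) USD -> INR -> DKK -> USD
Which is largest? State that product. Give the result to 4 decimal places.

(1) 0.1082 × 0.3659 × 21.49 = 0.85080
(2) 6.462 × 8.763 × 0.01694 = 0.95925
(3) 72.43 × 0.06565 × 0.1733 = 0.82405
Highest is cycle (2) at 0.9593 (≤1, no arbitrage).

0.9593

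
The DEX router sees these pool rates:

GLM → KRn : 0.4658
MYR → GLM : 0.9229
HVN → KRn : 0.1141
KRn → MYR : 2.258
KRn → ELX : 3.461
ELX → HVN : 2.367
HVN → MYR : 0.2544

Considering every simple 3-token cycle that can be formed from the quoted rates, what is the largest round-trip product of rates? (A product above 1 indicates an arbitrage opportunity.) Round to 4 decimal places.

0.9707

GLM→KRn→MYR→GLM: 0.4658 × 2.258 × 0.9229 = 0.97068
ELX→HVN→KRn→ELX: 2.367 × 0.1141 × 3.461 = 0.93473
Maximum is GLM→KRn→MYR→GLM at 0.9707; no arbitrage — every cycle loses value.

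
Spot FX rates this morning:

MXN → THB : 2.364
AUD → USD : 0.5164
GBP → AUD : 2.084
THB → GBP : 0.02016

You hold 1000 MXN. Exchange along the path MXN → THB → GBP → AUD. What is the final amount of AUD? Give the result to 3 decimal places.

99.320

1000 MXN × 2.364 = 2364 THB
2364 THB × 0.02016 = 47.65824 GBP
47.65824 GBP × 2.084 = 99.31977216 AUD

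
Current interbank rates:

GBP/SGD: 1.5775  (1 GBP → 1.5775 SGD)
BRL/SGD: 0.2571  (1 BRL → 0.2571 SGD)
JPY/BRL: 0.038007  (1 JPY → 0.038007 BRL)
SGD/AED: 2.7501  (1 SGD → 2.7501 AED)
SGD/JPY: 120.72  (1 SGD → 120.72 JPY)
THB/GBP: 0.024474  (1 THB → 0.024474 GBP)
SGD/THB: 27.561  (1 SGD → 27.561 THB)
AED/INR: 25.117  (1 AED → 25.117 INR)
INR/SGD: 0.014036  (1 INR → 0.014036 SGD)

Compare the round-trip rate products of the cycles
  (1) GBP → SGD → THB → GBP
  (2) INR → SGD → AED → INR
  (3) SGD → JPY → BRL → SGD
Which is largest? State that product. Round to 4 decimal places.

(1) 1.5775 × 27.561 × 0.024474 = 1.06407
(2) 0.014036 × 2.7501 × 25.117 = 0.96953
(3) 120.72 × 0.038007 × 0.2571 = 1.17963
Highest is cycle (3) at 1.1796 (>1, arbitrage).

1.1796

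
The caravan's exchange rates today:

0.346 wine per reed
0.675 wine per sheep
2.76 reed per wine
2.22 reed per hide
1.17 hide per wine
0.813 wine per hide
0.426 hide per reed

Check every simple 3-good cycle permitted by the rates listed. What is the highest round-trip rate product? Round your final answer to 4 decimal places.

wine→reed→hide→wine: 2.76 × 0.426 × 0.813 = 0.95589
wine→hide→reed→wine: 1.17 × 2.22 × 0.346 = 0.89870
Maximum is wine→reed→hide→wine at 0.9559; no arbitrage — every cycle loses value.

0.9559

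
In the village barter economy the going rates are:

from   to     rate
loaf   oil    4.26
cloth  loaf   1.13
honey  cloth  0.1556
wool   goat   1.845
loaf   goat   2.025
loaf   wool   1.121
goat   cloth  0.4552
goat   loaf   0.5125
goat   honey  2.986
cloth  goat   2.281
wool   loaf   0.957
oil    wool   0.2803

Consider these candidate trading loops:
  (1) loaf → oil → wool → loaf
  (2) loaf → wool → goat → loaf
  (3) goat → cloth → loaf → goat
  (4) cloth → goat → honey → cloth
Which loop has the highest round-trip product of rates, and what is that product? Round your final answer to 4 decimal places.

1.1427

(1) 4.26 × 0.2803 × 0.957 = 1.14273
(2) 1.121 × 1.845 × 0.5125 = 1.05998
(3) 0.4552 × 1.13 × 2.025 = 1.04161
(4) 2.281 × 2.986 × 0.1556 = 1.05980
Highest is cycle (1) at 1.1427 (>1, arbitrage).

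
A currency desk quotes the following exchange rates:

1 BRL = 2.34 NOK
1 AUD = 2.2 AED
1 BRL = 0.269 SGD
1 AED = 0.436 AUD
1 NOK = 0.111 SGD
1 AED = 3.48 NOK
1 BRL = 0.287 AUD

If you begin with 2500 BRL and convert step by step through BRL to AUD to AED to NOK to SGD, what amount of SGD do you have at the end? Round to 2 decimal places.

609.74

2500 BRL × 0.287 = 717.5 AUD
717.5 AUD × 2.2 = 1578.5 AED
1578.5 AED × 3.48 = 5493.18 NOK
5493.18 NOK × 0.111 = 609.74298 SGD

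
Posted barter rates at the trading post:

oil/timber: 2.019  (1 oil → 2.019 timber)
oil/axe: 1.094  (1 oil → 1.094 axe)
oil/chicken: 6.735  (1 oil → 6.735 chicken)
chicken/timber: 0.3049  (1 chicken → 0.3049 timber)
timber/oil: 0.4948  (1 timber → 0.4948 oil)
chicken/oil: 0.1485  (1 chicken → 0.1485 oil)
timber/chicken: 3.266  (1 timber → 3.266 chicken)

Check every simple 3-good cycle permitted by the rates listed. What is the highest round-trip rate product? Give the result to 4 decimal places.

oil→chicken→timber→oil: 6.735 × 0.3049 × 0.4948 = 1.01607
oil→timber→chicken→oil: 2.019 × 3.266 × 0.1485 = 0.97922
Maximum is oil→chicken→timber→oil at 1.0161; arbitrage exists.

1.0161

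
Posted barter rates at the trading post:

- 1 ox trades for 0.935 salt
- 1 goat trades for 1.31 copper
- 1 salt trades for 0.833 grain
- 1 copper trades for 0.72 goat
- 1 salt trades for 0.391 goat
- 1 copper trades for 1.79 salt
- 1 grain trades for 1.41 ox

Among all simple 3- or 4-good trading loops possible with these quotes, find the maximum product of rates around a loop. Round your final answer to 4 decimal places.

1.0982

salt→grain→ox→salt: 0.833 × 1.41 × 0.935 = 1.09819
goat→copper→salt→goat: 1.31 × 1.79 × 0.391 = 0.91686
Maximum is salt→grain→ox→salt at 1.0982; arbitrage exists.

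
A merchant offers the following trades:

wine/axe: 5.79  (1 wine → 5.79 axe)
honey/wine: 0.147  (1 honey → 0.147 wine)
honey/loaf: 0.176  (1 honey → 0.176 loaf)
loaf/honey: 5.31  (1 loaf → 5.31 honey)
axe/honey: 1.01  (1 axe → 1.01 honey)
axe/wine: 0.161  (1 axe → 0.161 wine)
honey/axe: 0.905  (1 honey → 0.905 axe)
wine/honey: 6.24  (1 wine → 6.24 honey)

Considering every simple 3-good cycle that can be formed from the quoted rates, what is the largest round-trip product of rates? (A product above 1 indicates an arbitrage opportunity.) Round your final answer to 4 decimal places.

0.9092

wine→honey→axe→wine: 6.24 × 0.905 × 0.161 = 0.90920
wine→axe→honey→wine: 5.79 × 1.01 × 0.147 = 0.85964
Maximum is wine→honey→axe→wine at 0.9092; no arbitrage — every cycle loses value.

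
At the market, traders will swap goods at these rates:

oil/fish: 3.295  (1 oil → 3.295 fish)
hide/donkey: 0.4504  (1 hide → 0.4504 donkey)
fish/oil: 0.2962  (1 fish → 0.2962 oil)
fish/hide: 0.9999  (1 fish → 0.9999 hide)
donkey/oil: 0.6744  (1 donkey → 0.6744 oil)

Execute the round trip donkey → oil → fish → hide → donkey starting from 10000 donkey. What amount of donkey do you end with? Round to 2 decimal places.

10007.55

10000 donkey × 0.6744 = 6744 oil
6744 oil × 3.295 = 22221.48 fish
22221.48 fish × 0.9999 = 22219.257852 hide
22219.257852 hide × 0.4504 = 10007.5537365408 donkey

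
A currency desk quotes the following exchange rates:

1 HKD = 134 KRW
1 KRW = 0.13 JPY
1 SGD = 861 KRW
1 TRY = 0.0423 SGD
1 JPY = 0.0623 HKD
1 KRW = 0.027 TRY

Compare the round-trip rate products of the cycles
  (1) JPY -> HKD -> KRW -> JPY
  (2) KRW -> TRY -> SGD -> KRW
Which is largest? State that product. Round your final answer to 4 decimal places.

(1) 0.0623 × 134 × 0.13 = 1.08527
(2) 0.027 × 0.0423 × 861 = 0.98335
Highest is cycle (1) at 1.0853 (>1, arbitrage).

1.0853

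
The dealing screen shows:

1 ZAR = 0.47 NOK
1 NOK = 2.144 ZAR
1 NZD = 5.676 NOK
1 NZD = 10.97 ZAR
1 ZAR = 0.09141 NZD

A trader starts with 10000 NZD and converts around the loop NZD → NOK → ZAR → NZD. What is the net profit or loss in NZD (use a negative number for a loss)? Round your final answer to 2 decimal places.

10000 NZD × 5.676 = 56760 NOK
56760 NOK × 2.144 = 121693.44 ZAR
121693.44 ZAR × 0.09141 = 11123.9973504 NZD
Net change: 11123.9973504 − 10000 = 1123.9973504 NZD

1124.00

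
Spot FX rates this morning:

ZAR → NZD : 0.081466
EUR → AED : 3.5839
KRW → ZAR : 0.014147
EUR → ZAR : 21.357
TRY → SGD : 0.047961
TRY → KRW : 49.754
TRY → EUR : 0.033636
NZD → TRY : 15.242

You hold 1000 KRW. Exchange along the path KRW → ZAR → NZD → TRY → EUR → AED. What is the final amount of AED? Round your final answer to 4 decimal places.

2.1176

1000 KRW × 0.014147 = 14.147 ZAR
14.147 ZAR × 0.081466 = 1.152499502 NZD
1.152499502 NZD × 15.242 = 17.566397409484 TRY
17.566397409484 TRY × 0.033636 = 0.590863343265403824 EUR
0.590863343265403824 EUR × 3.5839 = 2.1175951359288807648336 AED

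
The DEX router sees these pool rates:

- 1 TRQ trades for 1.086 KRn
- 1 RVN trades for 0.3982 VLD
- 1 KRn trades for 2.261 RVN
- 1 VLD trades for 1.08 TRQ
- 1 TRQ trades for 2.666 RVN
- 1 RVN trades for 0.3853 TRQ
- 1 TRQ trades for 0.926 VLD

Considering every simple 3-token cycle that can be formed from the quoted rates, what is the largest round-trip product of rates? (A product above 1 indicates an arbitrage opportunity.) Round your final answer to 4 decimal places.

1.1465

RVN→VLD→TRQ→RVN: 0.3982 × 1.08 × 2.666 = 1.14653
RVN→TRQ→KRn→RVN: 0.3853 × 1.086 × 2.261 = 0.94608
Maximum is RVN→VLD→TRQ→RVN at 1.1465; arbitrage exists.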